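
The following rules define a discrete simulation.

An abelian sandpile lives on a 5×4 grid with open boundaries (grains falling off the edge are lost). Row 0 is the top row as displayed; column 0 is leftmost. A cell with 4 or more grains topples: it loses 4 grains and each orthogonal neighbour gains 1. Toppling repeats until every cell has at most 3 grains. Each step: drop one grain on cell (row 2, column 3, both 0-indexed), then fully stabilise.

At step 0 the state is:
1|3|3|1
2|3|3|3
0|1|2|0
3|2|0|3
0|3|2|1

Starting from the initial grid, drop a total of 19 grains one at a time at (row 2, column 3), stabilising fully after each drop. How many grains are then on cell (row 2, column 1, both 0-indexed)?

k=0  1|3|3|1
2|3|3|3
0|1|2|0
3|2|0|3
0|3|2|1
k=1  1|3|3|1
2|3|3|3
0|1|2|1
3|2|0|3
0|3|2|1
k=2  1|3|3|1
2|3|3|3
0|1|2|2
3|2|0|3
0|3|2|1
k=3  1|3|3|1
2|3|3|3
0|1|2|3
3|2|0|3
0|3|2|1
k=4  2|1|1|3
3|1|3|1
0|3|0|3
3|2|2|0
0|3|2|2
k=5  2|1|1|3
3|1|3|2
0|3|1|0
3|2|2|1
0|3|2|2
k=6  2|1|1|3
3|1|3|2
0|3|1|1
3|2|2|1
0|3|2|2
k=7  2|1|1|3
3|1|3|2
0|3|1|2
3|2|2|1
0|3|2|2
k=8  2|1|1|3
3|1|3|2
0|3|1|3
3|2|2|1
0|3|2|2
k=9  2|1|1|3
3|1|3|3
0|3|2|0
3|2|2|2
0|3|2|2
k=10  2|1|1|3
3|1|3|3
0|3|2|1
3|2|2|2
0|3|2|2
k=11  2|1|1|3
3|1|3|3
0|3|2|2
3|2|2|2
0|3|2|2
k=12  2|1|1|3
3|1|3|3
0|3|2|3
3|2|2|2
0|3|2|2
k=13  2|1|3|0
3|3|1|2
1|0|1|2
3|3|3|3
0|3|2|2
k=14  2|1|3|0
3|3|1|2
1|0|1|3
3|3|3|3
0|3|2|2
k=15  2|1|3|0
3|3|1|3
2|1|3|1
0|2|2|2
2|1|1|0
k=16  2|1|3|0
3|3|1|3
2|1|3|2
0|2|2|2
2|1|1|0
k=17  2|1|3|0
3|3|1|3
2|1|3|3
0|2|2|2
2|1|1|0
k=18  2|1|3|1
3|3|3|0
2|2|0|2
0|2|3|3
2|1|1|0
k=19  2|1|3|1
3|3|3|0
2|2|0|3
0|2|3|3
2|1|1|0

2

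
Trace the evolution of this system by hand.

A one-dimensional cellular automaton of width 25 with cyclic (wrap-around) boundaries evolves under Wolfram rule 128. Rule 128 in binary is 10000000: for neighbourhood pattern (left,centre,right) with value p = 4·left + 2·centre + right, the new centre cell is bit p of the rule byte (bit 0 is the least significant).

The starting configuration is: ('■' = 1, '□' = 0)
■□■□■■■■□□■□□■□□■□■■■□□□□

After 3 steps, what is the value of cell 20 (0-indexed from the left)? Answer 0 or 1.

[0] ■□■□■■■■□□■□□■□□■□■■■□□□□
[1] □□□□□■■□□□□□□□□□□□□■□□□□□
[2] □□□□□□□□□□□□□□□□□□□□□□□□□
[3] □□□□□□□□□□□□□□□□□□□□□□□□□

0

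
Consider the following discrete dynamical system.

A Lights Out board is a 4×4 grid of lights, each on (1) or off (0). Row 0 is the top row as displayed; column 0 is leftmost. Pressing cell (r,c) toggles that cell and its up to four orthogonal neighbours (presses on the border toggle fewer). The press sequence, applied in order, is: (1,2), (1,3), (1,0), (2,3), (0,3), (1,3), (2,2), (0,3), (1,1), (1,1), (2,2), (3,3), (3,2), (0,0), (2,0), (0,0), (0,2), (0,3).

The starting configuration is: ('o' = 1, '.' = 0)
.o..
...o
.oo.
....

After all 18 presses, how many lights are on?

gen 0: .o..
...o
.oo.
....
gen 1: .oo.
.oo.
.o..
....
gen 2: .ooo
.o.o
.o.o
....
gen 3: oooo
o..o
oo.o
....
gen 4: oooo
o...
ooo.
...o
gen 5: oo..
o..o
ooo.
...o
gen 6: oo.o
o.o.
oooo
...o
gen 7: oo.o
o...
o...
..oo
gen 8: ooo.
o..o
o...
..oo
gen 9: o.o.
.ooo
oo..
..oo
gen 10: ooo.
o..o
o...
..oo
gen 11: ooo.
o.oo
oooo
...o
gen 12: ooo.
o.oo
ooo.
..o.
gen 13: ooo.
o.oo
oo..
.o.o
gen 14: ..o.
..oo
oo..
.o.o
gen 15: ..o.
o.oo
....
oo.o
gen 16: ooo.
..oo
....
oo.o
gen 17: o..o
...o
....
oo.o
gen 18: o.o.
....
....
oo.o

5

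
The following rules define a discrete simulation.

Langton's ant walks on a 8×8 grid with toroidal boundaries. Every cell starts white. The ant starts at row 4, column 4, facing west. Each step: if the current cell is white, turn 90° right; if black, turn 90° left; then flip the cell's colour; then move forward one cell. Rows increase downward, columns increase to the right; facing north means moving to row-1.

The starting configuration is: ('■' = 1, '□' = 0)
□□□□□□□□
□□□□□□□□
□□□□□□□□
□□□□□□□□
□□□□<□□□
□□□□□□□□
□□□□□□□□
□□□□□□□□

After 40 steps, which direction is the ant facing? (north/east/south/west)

0) □□□□□□□□
□□□□□□□□
□□□□□□□□
□□□□□□□□
□□□□<□□□
□□□□□□□□
□□□□□□□□
□□□□□□□□
1) □□□□□□□□
□□□□□□□□
□□□□□□□□
□□□□^□□□
□□□□■□□□
□□□□□□□□
□□□□□□□□
□□□□□□□□
2) □□□□□□□□
□□□□□□□□
□□□□□□□□
□□□□■>□□
□□□□■□□□
□□□□□□□□
□□□□□□□□
□□□□□□□□
3) □□□□□□□□
□□□□□□□□
□□□□□□□□
□□□□■■□□
□□□□■v□□
□□□□□□□□
□□□□□□□□
□□□□□□□□
4) □□□□□□□□
□□□□□□□□
□□□□□□□□
□□□□■■□□
□□□□<■□□
□□□□□□□□
□□□□□□□□
□□□□□□□□
5) □□□□□□□□
□□□□□□□□
□□□□□□□□
□□□□■■□□
□□□□□■□□
□□□□v□□□
□□□□□□□□
□□□□□□□□
6) □□□□□□□□
□□□□□□□□
□□□□□□□□
□□□□■■□□
□□□□□■□□
□□□<■□□□
□□□□□□□□
□□□□□□□□
7) □□□□□□□□
□□□□□□□□
□□□□□□□□
□□□□■■□□
□□□^□■□□
□□□■■□□□
□□□□□□□□
□□□□□□□□
8) □□□□□□□□
□□□□□□□□
□□□□□□□□
□□□□■■□□
□□□■>■□□
□□□■■□□□
□□□□□□□□
□□□□□□□□
9) □□□□□□□□
□□□□□□□□
□□□□□□□□
□□□□■■□□
□□□■■■□□
□□□■v□□□
□□□□□□□□
□□□□□□□□
10) □□□□□□□□
□□□□□□□□
□□□□□□□□
□□□□■■□□
□□□■■■□□
□□□■□>□□
□□□□□□□□
□□□□□□□□
11) □□□□□□□□
□□□□□□□□
□□□□□□□□
□□□□■■□□
□□□■■■□□
□□□■□■□□
□□□□□v□□
□□□□□□□□
12) □□□□□□□□
□□□□□□□□
□□□□□□□□
□□□□■■□□
□□□■■■□□
□□□■□■□□
□□□□<■□□
□□□□□□□□
13) □□□□□□□□
□□□□□□□□
□□□□□□□□
□□□□■■□□
□□□■■■□□
□□□■^■□□
□□□□■■□□
□□□□□□□□
14) □□□□□□□□
□□□□□□□□
□□□□□□□□
□□□□■■□□
□□□■■■□□
□□□■■>□□
□□□□■■□□
□□□□□□□□
15) □□□□□□□□
□□□□□□□□
□□□□□□□□
□□□□■■□□
□□□■■^□□
□□□■■□□□
□□□□■■□□
□□□□□□□□
16) □□□□□□□□
□□□□□□□□
□□□□□□□□
□□□□■■□□
□□□■<□□□
□□□■■□□□
□□□□■■□□
□□□□□□□□
17) □□□□□□□□
□□□□□□□□
□□□□□□□□
□□□□■■□□
□□□■□□□□
□□□■v□□□
□□□□■■□□
□□□□□□□□
18) □□□□□□□□
□□□□□□□□
□□□□□□□□
□□□□■■□□
□□□■□□□□
□□□■□>□□
□□□□■■□□
□□□□□□□□
19) □□□□□□□□
□□□□□□□□
□□□□□□□□
□□□□■■□□
□□□■□□□□
□□□■□■□□
□□□□■v□□
□□□□□□□□
20) □□□□□□□□
□□□□□□□□
□□□□□□□□
□□□□■■□□
□□□■□□□□
□□□■□■□□
□□□□■□>□
□□□□□□□□
21) □□□□□□□□
□□□□□□□□
□□□□□□□□
□□□□■■□□
□□□■□□□□
□□□■□■□□
□□□□■□■□
□□□□□□v□
22) □□□□□□□□
□□□□□□□□
□□□□□□□□
□□□□■■□□
□□□■□□□□
□□□■□■□□
□□□□■□■□
□□□□□<■□
23) □□□□□□□□
□□□□□□□□
□□□□□□□□
□□□□■■□□
□□□■□□□□
□□□■□■□□
□□□□■^■□
□□□□□■■□
24) □□□□□□□□
□□□□□□□□
□□□□□□□□
□□□□■■□□
□□□■□□□□
□□□■□■□□
□□□□■■>□
□□□□□■■□
25) □□□□□□□□
□□□□□□□□
□□□□□□□□
□□□□■■□□
□□□■□□□□
□□□■□■^□
□□□□■■□□
□□□□□■■□
26) □□□□□□□□
□□□□□□□□
□□□□□□□□
□□□□■■□□
□□□■□□□□
□□□■□■■>
□□□□■■□□
□□□□□■■□
27) □□□□□□□□
□□□□□□□□
□□□□□□□□
□□□□■■□□
□□□■□□□□
□□□■□■■■
□□□□■■□v
□□□□□■■□
28) □□□□□□□□
□□□□□□□□
□□□□□□□□
□□□□■■□□
□□□■□□□□
□□□■□■■■
□□□□■■<■
□□□□□■■□
29) □□□□□□□□
□□□□□□□□
□□□□□□□□
□□□□■■□□
□□□■□□□□
□□□■□■^■
□□□□■■■■
□□□□□■■□
30) □□□□□□□□
□□□□□□□□
□□□□□□□□
□□□□■■□□
□□□■□□□□
□□□■□<□■
□□□□■■■■
□□□□□■■□
31) □□□□□□□□
□□□□□□□□
□□□□□□□□
□□□□■■□□
□□□■□□□□
□□□■□□□■
□□□□■v■■
□□□□□■■□
32) □□□□□□□□
□□□□□□□□
□□□□□□□□
□□□□■■□□
□□□■□□□□
□□□■□□□■
□□□□■□>■
□□□□□■■□
33) □□□□□□□□
□□□□□□□□
□□□□□□□□
□□□□■■□□
□□□■□□□□
□□□■□□^■
□□□□■□□■
□□□□□■■□
34) □□□□□□□□
□□□□□□□□
□□□□□□□□
□□□□■■□□
□□□■□□□□
□□□■□□■>
□□□□■□□■
□□□□□■■□
35) □□□□□□□□
□□□□□□□□
□□□□□□□□
□□□□■■□□
□□□■□□□^
□□□■□□■□
□□□□■□□■
□□□□□■■□
36) □□□□□□□□
□□□□□□□□
□□□□□□□□
□□□□■■□□
>□□■□□□■
□□□■□□■□
□□□□■□□■
□□□□□■■□
37) □□□□□□□□
□□□□□□□□
□□□□□□□□
□□□□■■□□
■□□■□□□■
v□□■□□■□
□□□□■□□■
□□□□□■■□
38) □□□□□□□□
□□□□□□□□
□□□□□□□□
□□□□■■□□
■□□■□□□■
■□□■□□■<
□□□□■□□■
□□□□□■■□
39) □□□□□□□□
□□□□□□□□
□□□□□□□□
□□□□■■□□
■□□■□□□^
■□□■□□■■
□□□□■□□■
□□□□□■■□
40) □□□□□□□□
□□□□□□□□
□□□□□□□□
□□□□■■□□
■□□■□□<□
■□□■□□■■
□□□□■□□■
□□□□□■■□

west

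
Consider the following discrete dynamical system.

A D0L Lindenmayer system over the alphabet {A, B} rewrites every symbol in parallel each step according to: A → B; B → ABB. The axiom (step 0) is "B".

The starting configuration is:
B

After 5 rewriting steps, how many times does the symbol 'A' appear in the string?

step 0: B
step 1: ABB
step 2: BABBABB
step 3: ABBBABBABBBABBABB
step 4: BABBABBABBBABBABBBABBABBABBBABBABBBABBABB
step 5: ABBBABBABBBABBABBBABBABBABBBABBABBBABBABBABBBABBABBBABBABBBABBABBABBBABBABBBABBABBABBBABBABBBABBABB

29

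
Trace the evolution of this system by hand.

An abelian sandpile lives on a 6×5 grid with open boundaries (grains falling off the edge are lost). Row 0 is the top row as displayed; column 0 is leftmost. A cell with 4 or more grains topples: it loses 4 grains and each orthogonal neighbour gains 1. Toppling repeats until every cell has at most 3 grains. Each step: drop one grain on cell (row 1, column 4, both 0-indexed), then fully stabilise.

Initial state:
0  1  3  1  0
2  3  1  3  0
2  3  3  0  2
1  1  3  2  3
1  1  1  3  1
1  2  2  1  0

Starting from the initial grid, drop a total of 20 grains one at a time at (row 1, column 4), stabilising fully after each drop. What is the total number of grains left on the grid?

step 0: 0  1  3  1  0
2  3  1  3  0
2  3  3  0  2
1  1  3  2  3
1  1  1  3  1
1  2  2  1  0
step 1: 0  1  3  1  0
2  3  1  3  1
2  3  3  0  2
1  1  3  2  3
1  1  1  3  1
1  2  2  1  0
step 2: 0  1  3  1  0
2  3  1  3  2
2  3  3  0  2
1  1  3  2  3
1  1  1  3  1
1  2  2  1  0
step 3: 0  1  3  1  0
2  3  1  3  3
2  3  3  0  2
1  1  3  2  3
1  1  1  3  1
1  2  2  1  0
step 4: 0  1  3  2  1
2  3  2  0  1
2  3  3  1  3
1  1  3  2  3
1  1  1  3  1
1  2  2  1  0
step 5: 0  1  3  2  1
2  3  2  0  2
2  3  3  1  3
1  1  3  2  3
1  1  1  3  1
1  2  2  1  0
step 6: 0  1  3  2  1
2  3  2  0  3
2  3  3  1  3
1  1  3  2  3
1  1  1  3  1
1  2  2  1  0
step 7: 0  1  3  2  2
2  3  2  1  1
2  3  3  2  1
1  1  3  3  0
1  1  1  3  2
1  2  2  1  0
step 8: 0  1  3  2  2
2  3  2  1  2
2  3  3  2  1
1  1  3  3  0
1  1  1  3  2
1  2  2  1  0
step 9: 0  1  3  2  2
2  3  2  1  3
2  3  3  2  1
1  1  3  3  0
1  1  1  3  2
1  2  2  1  0
step 10: 0  1  3  2  3
2  3  2  2  0
2  3  3  2  2
1  1  3  3  0
1  1  1  3  2
1  2  2  1  0
step 11: 0  1  3  2  3
2  3  2  2  1
2  3  3  2  2
1  1  3  3  0
1  1  1  3  2
1  2  2  1  0
step 12: 0  1  3  2  3
2  3  2  2  2
2  3  3  2  2
1  1  3  3  0
1  1  1  3  2
1  2  2  1  0
step 13: 0  1  3  2  3
2  3  2  2  3
2  3  3  2  2
1  1  3  3  0
1  1  1  3  2
1  2  2  1  0
step 14: 0  1  3  3  0
2  3  2  3  1
2  3  3  2  3
1  1  3  3  0
1  1  1  3  2
1  2  2  1  0
step 15: 0  1  3  3  0
2  3  2  3  2
2  3  3  2  3
1  1  3  3  0
1  1  1  3  2
1  2  2  1  0
step 16: 0  1  3  3  0
2  3  2  3  3
2  3  3  2  3
1  1  3  3  0
1  1  1  3  2
1  2  2  1  0
step 17: 0  3  1  1  2
3  1  2  3  2
3  1  3  2  1
1  3  1  2  2
1  1  3  0  3
1  2  2  2  0
step 18: 0  3  1  1  2
3  1  2  3  3
3  1  3  2  1
1  3  1  2  2
1  1  3  0  3
1  2  2  2  0
step 19: 0  3  1  2  3
3  1  3  0  1
3  1  3  3  2
1  3  1  2  2
1  1  3  0  3
1  2  2  2  0
step 20: 0  3  1  2  3
3  1  3  0  2
3  1  3  3  2
1  3  1  2  2
1  1  3  0  3
1  2  2  2  0

54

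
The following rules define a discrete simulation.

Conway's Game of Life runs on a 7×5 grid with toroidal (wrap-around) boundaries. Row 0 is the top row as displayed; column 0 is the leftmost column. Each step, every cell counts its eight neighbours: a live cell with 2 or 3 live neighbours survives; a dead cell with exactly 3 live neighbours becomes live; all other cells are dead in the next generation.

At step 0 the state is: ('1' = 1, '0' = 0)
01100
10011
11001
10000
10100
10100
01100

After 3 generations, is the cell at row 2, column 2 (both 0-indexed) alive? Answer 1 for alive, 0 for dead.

step 0: 01100
10011
11001
10000
10100
10100
01100
step 1: 00001
00010
01010
00000
10001
10110
10010
step 2: 00011
00111
00100
10001
11011
10110
11110
step 3: 00000
00101
11100
00100
00000
00000
10000

1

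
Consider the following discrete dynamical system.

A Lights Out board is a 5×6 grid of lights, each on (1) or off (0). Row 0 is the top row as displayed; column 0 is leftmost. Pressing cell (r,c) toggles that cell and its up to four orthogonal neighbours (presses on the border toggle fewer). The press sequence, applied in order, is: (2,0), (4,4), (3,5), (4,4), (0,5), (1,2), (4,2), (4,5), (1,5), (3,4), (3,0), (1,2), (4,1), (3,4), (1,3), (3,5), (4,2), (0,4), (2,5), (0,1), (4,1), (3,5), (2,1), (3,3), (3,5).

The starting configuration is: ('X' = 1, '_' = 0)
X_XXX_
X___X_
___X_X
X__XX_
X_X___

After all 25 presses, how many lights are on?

18

gen 0: X_XXX_
X___X_
___X_X
X__XX_
X_X___
gen 1: X_XXX_
____X_
XX_X_X
___XX_
X_X___
gen 2: X_XXX_
____X_
XX_X_X
___X__
X_XXXX
gen 3: X_XXX_
____X_
XX_X__
___XXX
X_XXX_
gen 4: X_XXX_
____X_
XX_X__
___X_X
X_X__X
gen 5: X_XX_X
____XX
XX_X__
___X_X
X_X__X
gen 6: X__X_X
_XXXXX
XXXX__
___X_X
X_X__X
gen 7: X__X_X
_XXXXX
XXXX__
__XX_X
XX_X_X
gen 8: X__X_X
_XXXXX
XXXX__
__XX__
XX_XX_
gen 9: X__X__
_XXX__
XXXX_X
__XX__
XX_XX_
gen 10: X__X__
_XXX__
XXXXXX
__X_XX
XX_X__
gen 11: X__X__
_XXX__
_XXXXX
XXX_XX
_X_X__
gen 12: X_XX__
______
_X_XXX
XXX_XX
_X_X__
gen 13: X_XX__
______
_X_XXX
X_X_XX
X_XX__
gen 14: X_XX__
______
_X_X_X
X_XX__
X_XXX_
gen 15: X_X___
__XXX_
_X___X
X_XX__
X_XXX_
gen 16: X_X___
__XXX_
_X____
X_XXXX
X_XXXX
gen 17: X_X___
__XXX_
_X____
X__XXX
XX__XX
gen 18: X_XXXX
__XX__
_X____
X__XXX
XX__XX
gen 19: X_XXXX
__XX_X
_X__XX
X__XX_
XX__XX
gen 20: _X_XXX
_XXX_X
_X__XX
X__XX_
XX__XX
gen 21: _X_XXX
_XXX_X
_X__XX
XX_XX_
__X_XX
gen 22: _X_XXX
_XXX_X
_X__X_
XX_X_X
__X_X_
gen 23: _X_XXX
__XX_X
X_X_X_
X__X_X
__X_X_
gen 24: _X_XXX
__XX_X
X_XXX_
X_X_XX
__XXX_
gen 25: _X_XXX
__XX_X
X_XXXX
X_X___
__XXXX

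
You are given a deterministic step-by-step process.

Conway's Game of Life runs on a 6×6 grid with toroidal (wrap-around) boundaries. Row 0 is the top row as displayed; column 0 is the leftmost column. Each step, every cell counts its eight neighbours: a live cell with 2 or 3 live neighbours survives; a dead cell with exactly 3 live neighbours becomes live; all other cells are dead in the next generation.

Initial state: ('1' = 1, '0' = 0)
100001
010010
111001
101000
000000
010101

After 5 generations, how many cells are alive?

14

k=0  100001
010010
111001
101000
000000
010101
k=1  011001
001010
001101
101001
111000
000011
k=2  111001
100011
101001
000011
001110
000111
k=3  011000
001110
010100
111000
001000
000000
k=4  011000
000010
100010
100100
001000
011000
k=5  011100
010101
000110
010101
001100
000100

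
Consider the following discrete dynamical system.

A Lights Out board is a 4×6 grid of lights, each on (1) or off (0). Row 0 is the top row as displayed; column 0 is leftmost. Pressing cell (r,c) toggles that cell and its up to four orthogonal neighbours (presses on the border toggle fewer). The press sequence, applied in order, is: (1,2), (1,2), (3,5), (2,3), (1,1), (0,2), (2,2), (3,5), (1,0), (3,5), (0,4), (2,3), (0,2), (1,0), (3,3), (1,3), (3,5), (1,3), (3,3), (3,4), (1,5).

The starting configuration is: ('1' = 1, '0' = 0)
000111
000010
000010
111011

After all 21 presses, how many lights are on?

k=0  000111
000010
000010
111011
k=1  001111
011110
001010
111011
k=2  000111
000010
000010
111011
k=3  000111
000010
000011
111000
k=4  000111
000110
001101
111100
k=5  010111
111110
011101
111100
k=6  001011
110110
011101
111100
k=7  001011
111110
000001
110100
k=8  001011
111110
000000
110111
k=9  101011
001110
100000
110111
k=10  101011
001110
100001
110100
k=11  101100
001100
100001
110100
k=12  101100
001000
101111
110000
k=13  110000
000000
101111
110000
k=14  010000
110000
001111
110000
k=15  010000
110000
001011
111110
k=16  010100
111110
001111
111110
k=17  010100
111110
001110
111101
k=18  010000
110000
001010
111101
k=19  010000
110000
001110
110011
k=20  010000
110000
001100
110100
k=21  010001
110011
001101
110100

12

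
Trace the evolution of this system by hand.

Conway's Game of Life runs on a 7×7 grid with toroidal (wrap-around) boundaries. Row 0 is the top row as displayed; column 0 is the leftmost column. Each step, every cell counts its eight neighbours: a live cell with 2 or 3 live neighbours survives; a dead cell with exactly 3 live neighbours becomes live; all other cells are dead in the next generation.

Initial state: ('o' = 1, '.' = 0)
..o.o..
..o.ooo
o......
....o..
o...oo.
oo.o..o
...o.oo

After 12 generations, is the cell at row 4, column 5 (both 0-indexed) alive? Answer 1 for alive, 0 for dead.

step 0: ..o.o..
..o.ooo
o......
....o..
o...oo.
oo.o..o
...o.oo
step 1: ..o....
.o..ooo
...oo.o
....ooo
oo.ooo.
.ooo...
.o.o.oo
step 2: .ooo...
o.o.o.o
...o...
..o....
oo.....
.......
oo.oo..
step 3: .....oo
o...o..
.ooo...
.oo....
.o.....
..o....
oo.oo..
step 4: .o.o.oo
ooooooo
o..o...
o..o...
.o.....
o.oo...
ooooooo
step 5: .......
.......
.....o.
ooo....
oo.o...
.....o.
.......
step 6: .......
.......
.o.....
o.o...o
o.....o
.......
.......
step 7: .......
.......
oo.....
......o
oo....o
.......
.......
step 8: .......
.......
o......
......o
o.....o
o......
.......
step 9: .......
.......
.......
......o
o.....o
o.....o
.......
step 10: .......
.......
.......
o.....o
.....o.
o.....o
.......
step 11: .......
.......
.......
......o
.....o.
......o
.......
step 12: .......
.......
.......
.......
.....oo
.......
.......

1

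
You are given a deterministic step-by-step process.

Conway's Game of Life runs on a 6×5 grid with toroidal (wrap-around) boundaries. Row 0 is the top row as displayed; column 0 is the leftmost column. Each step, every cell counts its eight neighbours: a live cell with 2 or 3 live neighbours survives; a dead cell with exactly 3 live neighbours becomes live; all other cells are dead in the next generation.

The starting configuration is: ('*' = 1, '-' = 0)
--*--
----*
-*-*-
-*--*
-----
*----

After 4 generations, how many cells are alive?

9

k=0  --*--
----*
-*-*-
-*--*
-----
*----
k=1  -----
--**-
--***
*-*--
*----
-----
k=2  -----
--*-*
----*
*-*--
-*---
-----
k=3  -----
---*-
**--*
**---
-*---
-----
k=4  -----
*---*
-**-*
--*-*
**---
-----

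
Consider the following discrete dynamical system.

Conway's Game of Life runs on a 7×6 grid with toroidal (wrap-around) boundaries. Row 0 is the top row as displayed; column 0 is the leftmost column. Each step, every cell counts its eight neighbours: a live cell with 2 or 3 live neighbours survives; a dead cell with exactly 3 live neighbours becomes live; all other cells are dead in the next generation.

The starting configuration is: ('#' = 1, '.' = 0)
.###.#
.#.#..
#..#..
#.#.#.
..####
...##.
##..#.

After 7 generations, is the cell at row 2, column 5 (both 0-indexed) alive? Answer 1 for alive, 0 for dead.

step 0: .###.#
.#.#..
#..#..
#.#.#.
..####
...##.
##..#.
step 1: ...#.#
.#.#..
#..###
#.#...
.##...
##....
##....
step 2: .#..#.
...#..
#..###
#.#.#.
..#...
......
.##..#
step 3: ##.##.
#.##..
###...
#.#.#.
.#.#..
.##...
###...
step 4: ....#.
....#.
#.....
#....#
#..#..
...#..
.....#
step 5: ....##
.....#
#.....
##...#
#...##
....#.
....#.
step 6: ....##
#...##
.#....
.#..#.
.#..#.
...##.
...##.
step 7: #.....
#...#.
.#..#.
###...
..#.##
..#..#
......

0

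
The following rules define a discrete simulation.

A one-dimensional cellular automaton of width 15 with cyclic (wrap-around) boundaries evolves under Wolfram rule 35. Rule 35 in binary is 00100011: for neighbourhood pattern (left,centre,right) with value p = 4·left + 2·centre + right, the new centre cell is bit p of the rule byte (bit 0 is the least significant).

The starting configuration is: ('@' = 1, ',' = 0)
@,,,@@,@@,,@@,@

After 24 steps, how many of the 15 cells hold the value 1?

0) @,,,@@,@@,,@@,@
1) ,,@@,,@,,,@,,@,
2) @@,,,@,,@@,,@,,
3) ,,,@@,,@,,,@,,@
4) ,@@,,,@,,@@,,@,
5) @,,,@@,,@,,,@,,
6) ,,@@,,,@,,@@,,@
7) ,@,,,@@,,@,,,@,
8) @,,@@,,,@,,@@,,
9) ,,@,,,@@,,@,,,@
10) ,@,,@@,,,@,,@@,
11) @,,@,,,@@,,@,,,
12) ,,@,,@@,,,@,,@@
13) ,@,,@,,,@@,,@,,
14) @,,@,,@@,,,@,,@
15) ,,@,,@,,,@@,,@,
16) @@,,@,,@@,,,@,,
17) ,,,@,,@,,,@@,,@
18) ,@@,,@,,@@,,,@,
19) @,,,@,,@,,,@@,,
20) ,,@@,,@,,@@,,,@
21) ,@,,,@,,@,,,@@,
22) @,,@@,,@,,@@,,,
23) ,,@,,,@,,@,,,@@
24) ,@,,@@,,@,,@@,,

6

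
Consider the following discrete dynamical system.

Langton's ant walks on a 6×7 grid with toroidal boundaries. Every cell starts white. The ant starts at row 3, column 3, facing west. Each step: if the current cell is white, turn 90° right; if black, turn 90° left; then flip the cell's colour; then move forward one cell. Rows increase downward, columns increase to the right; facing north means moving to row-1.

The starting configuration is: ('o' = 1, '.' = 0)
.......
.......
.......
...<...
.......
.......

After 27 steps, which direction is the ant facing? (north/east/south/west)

step 0: .......
.......
.......
...<...
.......
.......
step 1: .......
.......
...^...
...o...
.......
.......
step 2: .......
.......
...o>..
...o...
.......
.......
step 3: .......
.......
...oo..
...ov..
.......
.......
step 4: .......
.......
...oo..
...<o..
.......
.......
step 5: .......
.......
...oo..
....o..
...v...
.......
step 6: .......
.......
...oo..
....o..
..<o...
.......
step 7: .......
.......
...oo..
..^.o..
..oo...
.......
step 8: .......
.......
...oo..
..o>o..
..oo...
.......
step 9: .......
.......
...oo..
..ooo..
..ov...
.......
step 10: .......
.......
...oo..
..ooo..
..o.>..
.......
step 11: .......
.......
...oo..
..ooo..
..o.o..
....v..
step 12: .......
.......
...oo..
..ooo..
..o.o..
...<o..
step 13: .......
.......
...oo..
..ooo..
..o^o..
...oo..
step 14: .......
.......
...oo..
..ooo..
..oo>..
...oo..
step 15: .......
.......
...oo..
..oo^..
..oo...
...oo..
step 16: .......
.......
...oo..
..o<...
..oo...
...oo..
step 17: .......
.......
...oo..
..o....
..ov...
...oo..
step 18: .......
.......
...oo..
..o....
..o.>..
...oo..
step 19: .......
.......
...oo..
..o....
..o.o..
...ov..
step 20: .......
.......
...oo..
..o....
..o.o..
...o.>.
step 21: .....v.
.......
...oo..
..o....
..o.o..
...o.o.
step 22: ....<o.
.......
...oo..
..o....
..o.o..
...o.o.
step 23: ....oo.
.......
...oo..
..o....
..o.o..
...o^o.
step 24: ....oo.
.......
...oo..
..o....
..o.o..
...oo>.
step 25: ....oo.
.......
...oo..
..o....
..o.o^.
...oo..
step 26: ....oo.
.......
...oo..
..o....
..o.oo>
...oo..
step 27: ....oo.
.......
...oo..
..o....
..o.ooo
...oo.v

south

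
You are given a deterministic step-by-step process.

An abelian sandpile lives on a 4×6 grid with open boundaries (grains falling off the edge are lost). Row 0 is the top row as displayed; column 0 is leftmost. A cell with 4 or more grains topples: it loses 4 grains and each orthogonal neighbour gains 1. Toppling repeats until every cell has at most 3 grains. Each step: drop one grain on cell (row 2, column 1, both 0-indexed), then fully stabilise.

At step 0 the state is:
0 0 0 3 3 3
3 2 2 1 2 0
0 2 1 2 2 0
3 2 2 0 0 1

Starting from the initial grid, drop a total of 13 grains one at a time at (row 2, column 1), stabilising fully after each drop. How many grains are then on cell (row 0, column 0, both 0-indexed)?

[0] 0 0 0 3 3 3
3 2 2 1 2 0
0 2 1 2 2 0
3 2 2 0 0 1
[1] 0 0 0 3 3 3
3 2 2 1 2 0
0 3 1 2 2 0
3 2 2 0 0 1
[2] 0 0 0 3 3 3
3 3 2 1 2 0
1 0 2 2 2 0
3 3 2 0 0 1
[3] 0 0 0 3 3 3
3 3 2 1 2 0
1 1 2 2 2 0
3 3 2 0 0 1
[4] 0 0 0 3 3 3
3 3 2 1 2 0
1 2 2 2 2 0
3 3 2 0 0 1
[5] 0 0 0 3 3 3
3 3 2 1 2 0
1 3 2 2 2 0
3 3 2 0 0 1
[6] 1 1 0 3 3 3
1 1 3 1 2 0
0 3 3 2 2 0
1 1 3 0 0 1
[7] 1 1 1 3 3 3
1 3 0 2 2 0
1 1 2 3 2 0
1 3 0 1 0 1
[8] 1 1 1 3 3 3
1 3 0 2 2 0
1 2 2 3 2 0
1 3 0 1 0 1
[9] 1 1 1 3 3 3
1 3 0 2 2 0
1 3 2 3 2 0
1 3 0 1 0 1
[10] 1 2 1 3 3 3
2 0 1 2 2 0
2 2 3 3 2 0
2 0 1 1 0 1
[11] 1 2 1 3 3 3
2 0 1 2 2 0
2 3 3 3 2 0
2 0 1 1 0 1
[12] 1 2 1 3 3 3
2 1 2 3 2 0
3 1 1 0 3 0
2 1 2 2 0 1
[13] 1 2 1 3 3 3
2 1 2 3 2 0
3 2 1 0 3 0
2 1 2 2 0 1

1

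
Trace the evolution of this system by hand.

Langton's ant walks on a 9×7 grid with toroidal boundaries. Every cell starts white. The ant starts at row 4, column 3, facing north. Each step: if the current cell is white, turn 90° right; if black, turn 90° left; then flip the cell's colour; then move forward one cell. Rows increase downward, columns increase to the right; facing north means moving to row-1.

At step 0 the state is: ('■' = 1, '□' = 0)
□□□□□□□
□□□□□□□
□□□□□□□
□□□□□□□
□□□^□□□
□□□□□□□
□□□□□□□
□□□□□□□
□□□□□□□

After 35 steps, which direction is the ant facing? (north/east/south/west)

east

k=0  □□□□□□□
□□□□□□□
□□□□□□□
□□□□□□□
□□□^□□□
□□□□□□□
□□□□□□□
□□□□□□□
□□□□□□□
k=1  □□□□□□□
□□□□□□□
□□□□□□□
□□□□□□□
□□□■>□□
□□□□□□□
□□□□□□□
□□□□□□□
□□□□□□□
k=2  □□□□□□□
□□□□□□□
□□□□□□□
□□□□□□□
□□□■■□□
□□□□v□□
□□□□□□□
□□□□□□□
□□□□□□□
k=3  □□□□□□□
□□□□□□□
□□□□□□□
□□□□□□□
□□□■■□□
□□□<■□□
□□□□□□□
□□□□□□□
□□□□□□□
k=4  □□□□□□□
□□□□□□□
□□□□□□□
□□□□□□□
□□□^■□□
□□□■■□□
□□□□□□□
□□□□□□□
□□□□□□□
k=5  □□□□□□□
□□□□□□□
□□□□□□□
□□□□□□□
□□<□■□□
□□□■■□□
□□□□□□□
□□□□□□□
□□□□□□□
k=6  □□□□□□□
□□□□□□□
□□□□□□□
□□^□□□□
□□■□■□□
□□□■■□□
□□□□□□□
□□□□□□□
□□□□□□□
k=7  □□□□□□□
□□□□□□□
□□□□□□□
□□■>□□□
□□■□■□□
□□□■■□□
□□□□□□□
□□□□□□□
□□□□□□□
k=8  □□□□□□□
□□□□□□□
□□□□□□□
□□■■□□□
□□■v■□□
□□□■■□□
□□□□□□□
□□□□□□□
□□□□□□□
k=9  □□□□□□□
□□□□□□□
□□□□□□□
□□■■□□□
□□<■■□□
□□□■■□□
□□□□□□□
□□□□□□□
□□□□□□□
k=10  □□□□□□□
□□□□□□□
□□□□□□□
□□■■□□□
□□□■■□□
□□v■■□□
□□□□□□□
□□□□□□□
□□□□□□□
k=11  □□□□□□□
□□□□□□□
□□□□□□□
□□■■□□□
□□□■■□□
□<■■■□□
□□□□□□□
□□□□□□□
□□□□□□□
k=12  □□□□□□□
□□□□□□□
□□□□□□□
□□■■□□□
□^□■■□□
□■■■■□□
□□□□□□□
□□□□□□□
□□□□□□□
k=13  □□□□□□□
□□□□□□□
□□□□□□□
□□■■□□□
□■>■■□□
□■■■■□□
□□□□□□□
□□□□□□□
□□□□□□□
k=14  □□□□□□□
□□□□□□□
□□□□□□□
□□■■□□□
□■■■■□□
□■v■■□□
□□□□□□□
□□□□□□□
□□□□□□□
k=15  □□□□□□□
□□□□□□□
□□□□□□□
□□■■□□□
□■■■■□□
□■□>■□□
□□□□□□□
□□□□□□□
□□□□□□□
k=16  □□□□□□□
□□□□□□□
□□□□□□□
□□■■□□□
□■■^■□□
□■□□■□□
□□□□□□□
□□□□□□□
□□□□□□□
k=17  □□□□□□□
□□□□□□□
□□□□□□□
□□■■□□□
□■<□■□□
□■□□■□□
□□□□□□□
□□□□□□□
□□□□□□□
k=18  □□□□□□□
□□□□□□□
□□□□□□□
□□■■□□□
□■□□■□□
□■v□■□□
□□□□□□□
□□□□□□□
□□□□□□□
k=19  □□□□□□□
□□□□□□□
□□□□□□□
□□■■□□□
□■□□■□□
□<■□■□□
□□□□□□□
□□□□□□□
□□□□□□□
k=20  □□□□□□□
□□□□□□□
□□□□□□□
□□■■□□□
□■□□■□□
□□■□■□□
□v□□□□□
□□□□□□□
□□□□□□□
k=21  □□□□□□□
□□□□□□□
□□□□□□□
□□■■□□□
□■□□■□□
□□■□■□□
<■□□□□□
□□□□□□□
□□□□□□□
k=22  □□□□□□□
□□□□□□□
□□□□□□□
□□■■□□□
□■□□■□□
^□■□■□□
■■□□□□□
□□□□□□□
□□□□□□□
k=23  □□□□□□□
□□□□□□□
□□□□□□□
□□■■□□□
□■□□■□□
■>■□■□□
■■□□□□□
□□□□□□□
□□□□□□□
k=24  □□□□□□□
□□□□□□□
□□□□□□□
□□■■□□□
□■□□■□□
■■■□■□□
■v□□□□□
□□□□□□□
□□□□□□□
k=25  □□□□□□□
□□□□□□□
□□□□□□□
□□■■□□□
□■□□■□□
■■■□■□□
■□>□□□□
□□□□□□□
□□□□□□□
k=26  □□□□□□□
□□□□□□□
□□□□□□□
□□■■□□□
□■□□■□□
■■■□■□□
■□■□□□□
□□v□□□□
□□□□□□□
k=27  □□□□□□□
□□□□□□□
□□□□□□□
□□■■□□□
□■□□■□□
■■■□■□□
■□■□□□□
□<■□□□□
□□□□□□□
k=28  □□□□□□□
□□□□□□□
□□□□□□□
□□■■□□□
□■□□■□□
■■■□■□□
■^■□□□□
□■■□□□□
□□□□□□□
k=29  □□□□□□□
□□□□□□□
□□□□□□□
□□■■□□□
□■□□■□□
■■■□■□□
■■>□□□□
□■■□□□□
□□□□□□□
k=30  □□□□□□□
□□□□□□□
□□□□□□□
□□■■□□□
□■□□■□□
■■^□■□□
■■□□□□□
□■■□□□□
□□□□□□□
k=31  □□□□□□□
□□□□□□□
□□□□□□□
□□■■□□□
□■□□■□□
■<□□■□□
■■□□□□□
□■■□□□□
□□□□□□□
k=32  □□□□□□□
□□□□□□□
□□□□□□□
□□■■□□□
□■□□■□□
■□□□■□□
■v□□□□□
□■■□□□□
□□□□□□□
k=33  □□□□□□□
□□□□□□□
□□□□□□□
□□■■□□□
□■□□■□□
■□□□■□□
■□>□□□□
□■■□□□□
□□□□□□□
k=34  □□□□□□□
□□□□□□□
□□□□□□□
□□■■□□□
□■□□■□□
■□□□■□□
■□■□□□□
□■v□□□□
□□□□□□□
k=35  □□□□□□□
□□□□□□□
□□□□□□□
□□■■□□□
□■□□■□□
■□□□■□□
■□■□□□□
□■□>□□□
□□□□□□□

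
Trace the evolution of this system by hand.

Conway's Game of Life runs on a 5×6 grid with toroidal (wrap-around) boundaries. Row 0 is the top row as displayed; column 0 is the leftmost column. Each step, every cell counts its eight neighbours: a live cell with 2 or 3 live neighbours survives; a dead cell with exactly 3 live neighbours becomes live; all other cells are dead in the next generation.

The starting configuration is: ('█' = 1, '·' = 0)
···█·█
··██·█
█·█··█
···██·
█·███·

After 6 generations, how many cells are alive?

[0] ···█·█
··██·█
█·█··█
···██·
█·███·
[1] ██···█
·███·█
███··█
█·····
··█···
[2] ···███
···█··
···███
█·█··█
·····█
[3] ···█·█
··█···
█·██·█
█··█··
···█··
[4] ··███·
███··█
█·████
██·█·█
··██··
[5] █···██
······
······
······
█····█
[6] █···█·
·····█
······
······
█···█·

5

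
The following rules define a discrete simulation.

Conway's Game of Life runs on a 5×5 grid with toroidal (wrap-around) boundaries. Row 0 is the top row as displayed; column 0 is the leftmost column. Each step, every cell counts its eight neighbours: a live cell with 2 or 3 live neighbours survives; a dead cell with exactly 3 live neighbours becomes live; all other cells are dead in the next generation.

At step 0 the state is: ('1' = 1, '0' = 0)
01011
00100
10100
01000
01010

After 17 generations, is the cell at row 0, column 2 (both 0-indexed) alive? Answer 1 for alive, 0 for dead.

gen 0: 01011
00100
10100
01000
01010
gen 1: 11011
10101
00100
11000
01011
gen 2: 00000
00100
00111
11011
00010
gen 3: 00000
00100
00000
11000
10110
gen 4: 01110
00000
01000
11101
10101
gen 5: 11111
01000
01100
00101
00000
gen 6: 11111
00001
11110
01110
00000
gen 7: 11111
00000
10000
10011
00000
gen 8: 11111
00110
10000
10001
00000
gen 9: 11001
00000
11010
10001
00100
gen 10: 11000
00100
11000
10111
00010
gen 11: 01100
00100
10000
10110
00010
gen 12: 01110
00100
00111
01110
00011
gen 13: 01001
00001
00001
11000
10001
gen 14: 00011
00011
00001
01000
00001
gen 15: 10000
10000
10011
10000
10011
gen 16: 11000
11000
11000
01000
11000
gen 17: 00101
00101
00100
00100
00100

1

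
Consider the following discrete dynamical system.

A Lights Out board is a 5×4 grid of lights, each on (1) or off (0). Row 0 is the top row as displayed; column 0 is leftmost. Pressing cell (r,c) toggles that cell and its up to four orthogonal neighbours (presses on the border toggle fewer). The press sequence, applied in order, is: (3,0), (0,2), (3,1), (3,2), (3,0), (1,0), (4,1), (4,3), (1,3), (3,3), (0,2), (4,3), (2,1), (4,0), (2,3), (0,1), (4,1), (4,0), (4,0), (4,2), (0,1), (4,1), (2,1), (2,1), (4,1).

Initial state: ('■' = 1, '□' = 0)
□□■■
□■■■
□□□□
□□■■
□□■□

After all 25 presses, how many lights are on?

12

[0] □□■■
□■■■
□□□□
□□■■
□□■□
[1] □□■■
□■■■
■□□□
■■■■
■□■□
[2] □■□□
□■□■
■□□□
■■■■
■□■□
[3] □■□□
□■□■
■■□□
□□□■
■■■□
[4] □■□□
□■□■
■■■□
□■■□
■■□□
[5] □■□□
□■□■
□■■□
■□■□
□■□□
[6] ■■□□
■□□■
■■■□
■□■□
□■□□
[7] ■■□□
■□□■
■■■□
■■■□
■□■□
[8] ■■□□
■□□■
■■■□
■■■■
■□□■
[9] ■■□■
■□■□
■■■■
■■■■
■□□■
[10] ■■□■
■□■□
■■■□
■■□□
■□□□
[11] ■□■□
■□□□
■■■□
■■□□
■□□□
[12] ■□■□
■□□□
■■■□
■■□■
■□■■
[13] ■□■□
■■□□
□□□□
■□□■
■□■■
[14] ■□■□
■■□□
□□□□
□□□■
□■■■
[15] ■□■□
■■□■
□□■■
□□□□
□■■■
[16] □■□□
■□□■
□□■■
□□□□
□■■■
[17] □■□□
■□□■
□□■■
□■□□
■□□■
[18] □■□□
■□□■
□□■■
■■□□
□■□■
[19] □■□□
■□□■
□□■■
□■□□
■□□■
[20] □■□□
■□□■
□□■■
□■■□
■■■□
[21] ■□■□
■■□■
□□■■
□■■□
■■■□
[22] ■□■□
■■□■
□□■■
□□■□
□□□□
[23] ■□■□
■□□■
■■□■
□■■□
□□□□
[24] ■□■□
■■□■
□□■■
□□■□
□□□□
[25] ■□■□
■■□■
□□■■
□■■□
■■■□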